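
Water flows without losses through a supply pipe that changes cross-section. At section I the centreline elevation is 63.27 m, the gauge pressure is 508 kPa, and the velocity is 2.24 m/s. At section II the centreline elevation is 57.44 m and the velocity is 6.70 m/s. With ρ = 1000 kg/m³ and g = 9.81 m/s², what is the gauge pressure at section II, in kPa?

P₂ ≈ 545 kPa

Pressure head at I: ψ₁ = P₁/(ρg) = 508×1000 / (1000 × 9.81) = 51.78 m.
Velocity heads: v₁²/2g = 2.24²/19.62 = 0.256 m; v₂²/2g = 6.70²/19.62 = 2.288 m.
Total head H = z₁ + ψ₁ + v₁²/2g = 63.27 + 51.78 + 0.256 = 115.31 m.
ψ₂ = H − z₂ − v₂²/2g = 115.31 − 57.44 − 2.288 = 55.58 m.
P₂ = ρgψ₂ = 1000 × 9.81 × 55.58 ≈ 545 kPa.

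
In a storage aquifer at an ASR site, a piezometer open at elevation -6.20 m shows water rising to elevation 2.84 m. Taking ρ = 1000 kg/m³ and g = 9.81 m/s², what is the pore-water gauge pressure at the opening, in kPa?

P ≈ 88.7 kPa

Pressure head ψ = h − z = 2.84 − (-6.20) = 9.04 m.
P = ρgψ = 1000 × 9.81 × 9.04 = 88682 Pa ≈ 88.7 kPa.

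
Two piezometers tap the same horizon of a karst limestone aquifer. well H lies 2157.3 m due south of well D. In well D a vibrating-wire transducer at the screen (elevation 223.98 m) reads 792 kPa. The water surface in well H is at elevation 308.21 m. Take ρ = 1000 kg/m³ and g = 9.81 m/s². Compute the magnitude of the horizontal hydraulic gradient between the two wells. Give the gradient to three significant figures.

i ≈ 0.00162

Pressure head at well D: ψ = P/(ρg) = 792×1000 / (1000 × 9.81) = 80.73 m.
Total head at well D: h = z + ψ = 223.98 + 80.73 = 304.71 m.
Total head at well H: h = 308.21 m (water level in the piezometer is the total head).
Head difference: h(well D) − h(well H) = 304.71 − 308.21 = -3.50 m.
Hydraulic gradient: i = |Δh| / L = 3.50 / 2157.3 = 0.00162.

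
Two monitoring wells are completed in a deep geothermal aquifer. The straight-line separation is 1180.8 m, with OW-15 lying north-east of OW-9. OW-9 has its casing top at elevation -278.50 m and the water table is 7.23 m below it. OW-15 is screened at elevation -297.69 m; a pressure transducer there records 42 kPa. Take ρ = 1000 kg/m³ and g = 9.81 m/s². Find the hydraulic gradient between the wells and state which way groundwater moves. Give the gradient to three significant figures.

Total head at OW-9: h = -278.50 − 7.23 = -285.73 m.
Pressure head at OW-15: ψ = P/(ρg) = 42×1000 / (1000 × 9.81) = 4.28 m.
Total head at OW-15: h = z + ψ = -297.69 + 4.28 = -293.41 m.
Head difference: h(OW-9) − h(OW-15) = -285.73 − (-293.41) = 7.68 m.
Hydraulic gradient: i = |Δh| / L = 7.68 / 1180.8 = 0.00650.
Flow is from higher to lower head: from OW-9 toward OW-15, i.e. toward the north-east.

i ≈ 0.00650; groundwater flows toward the north-east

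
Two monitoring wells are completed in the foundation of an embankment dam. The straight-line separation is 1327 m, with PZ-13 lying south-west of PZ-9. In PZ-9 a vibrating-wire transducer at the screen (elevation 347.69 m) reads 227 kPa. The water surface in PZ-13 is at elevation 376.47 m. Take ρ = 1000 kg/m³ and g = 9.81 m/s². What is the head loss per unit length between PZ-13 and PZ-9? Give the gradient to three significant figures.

i ≈ 0.00425 m/m

Pressure head at PZ-9: ψ = P/(ρg) = 227×1000 / (1000 × 9.81) = 23.14 m.
Total head at PZ-9: h = z + ψ = 347.69 + 23.14 = 370.83 m.
Total head at PZ-13: h = 376.47 m (water level in the piezometer is the total head).
Head difference: h(PZ-9) − h(PZ-13) = 370.83 − 376.47 = -5.64 m.
Hydraulic gradient: i = |Δh| / L = 5.64 / 1327 = 0.00425.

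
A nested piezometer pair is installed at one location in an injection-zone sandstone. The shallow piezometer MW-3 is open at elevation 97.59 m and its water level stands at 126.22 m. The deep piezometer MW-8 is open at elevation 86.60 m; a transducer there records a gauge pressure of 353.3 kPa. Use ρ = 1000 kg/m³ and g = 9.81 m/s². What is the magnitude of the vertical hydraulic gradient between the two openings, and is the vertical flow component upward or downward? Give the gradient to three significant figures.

|i_v| ≈ 0.328; vertical flow is downward

Total head at MW-3: h = 126.22 m (water level in the standpipe).
Pressure head at MW-8: ψ = P/(ρg) = 353.3×1000 / (1000 × 9.81) = 36.01 m.
Total head at MW-8: h = z + ψ = 86.60 + 36.01 = 122.61 m.
Δh = h(MW-3) − h(MW-8) = 126.22 − 122.61 = 3.61 m.
Vertical separation Δz = 97.59 − 86.60 = 10.99 m.
|i_v| = |Δh| / Δz = 3.61 / 10.99 = 0.328.
Head is higher in the shallow piezometer, so vertical flow is downward (recharge condition).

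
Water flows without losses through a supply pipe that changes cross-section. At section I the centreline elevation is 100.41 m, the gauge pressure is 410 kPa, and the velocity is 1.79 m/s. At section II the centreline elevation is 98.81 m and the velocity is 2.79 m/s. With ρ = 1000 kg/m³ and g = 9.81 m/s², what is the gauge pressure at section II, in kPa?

Pressure head at I: ψ₁ = P₁/(ρg) = 410×1000 / (1000 × 9.81) = 41.79 m.
Velocity heads: v₁²/2g = 1.79²/19.62 = 0.163 m; v₂²/2g = 2.79²/19.62 = 0.397 m.
Total head H = z₁ + ψ₁ + v₁²/2g = 100.41 + 41.79 + 0.163 = 142.36 m.
ψ₂ = H − z₂ − v₂²/2g = 142.36 − 98.81 − 0.397 = 43.15 m.
P₂ = ρgψ₂ = 1000 × 9.81 × 43.15 ≈ 423 kPa.

P₂ ≈ 423 kPa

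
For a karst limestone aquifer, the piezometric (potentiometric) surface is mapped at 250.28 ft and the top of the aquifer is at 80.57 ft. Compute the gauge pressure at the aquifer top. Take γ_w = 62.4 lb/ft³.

P ≈ 73.5 psi

Pressure head at the aquifer top: ψ = h − z = 250.28 − 80.57 = 169.71 ft.
P = γψ/144 = 62.4 × 169.71 / 144 = 73.5 psi.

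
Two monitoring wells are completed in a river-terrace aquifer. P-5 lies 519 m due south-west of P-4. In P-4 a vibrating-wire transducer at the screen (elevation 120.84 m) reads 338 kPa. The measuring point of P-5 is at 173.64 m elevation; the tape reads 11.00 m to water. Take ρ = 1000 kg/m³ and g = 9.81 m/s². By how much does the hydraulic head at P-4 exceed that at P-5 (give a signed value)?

Δh ≈ -7.35 m

Pressure head at P-4: ψ = P/(ρg) = 338×1000 / (1000 × 9.81) = 34.45 m.
Total head at P-4: h = z + ψ = 120.84 + 34.45 = 155.29 m.
Total head at P-5: h = 173.64 − 11.00 = 162.64 m.
Head difference: h(P-4) − h(P-5) = 155.29 − 162.64 = -7.35 m.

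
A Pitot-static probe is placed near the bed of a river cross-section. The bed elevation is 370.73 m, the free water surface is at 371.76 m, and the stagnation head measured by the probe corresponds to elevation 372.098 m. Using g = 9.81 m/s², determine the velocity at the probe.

Near the bed, under hydrostatic conditions, the piezometric head (z + ψ) equals the free-surface elevation, 371.76 m.
Velocity head = total − piezometric = 372.098 − 371.76 = 0.338 m.
v = √(2g·h_v) = √(2 × 9.81 × 0.338) = 2.58 m/s.

v ≈ 2.58 m/s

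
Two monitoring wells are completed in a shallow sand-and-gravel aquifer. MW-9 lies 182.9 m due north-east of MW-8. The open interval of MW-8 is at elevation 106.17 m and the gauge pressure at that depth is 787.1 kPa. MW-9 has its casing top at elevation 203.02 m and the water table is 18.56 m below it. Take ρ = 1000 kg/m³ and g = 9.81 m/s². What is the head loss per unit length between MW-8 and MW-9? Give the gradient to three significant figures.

Pressure head at MW-8: ψ = P/(ρg) = 787.1×1000 / (1000 × 9.81) = 80.23 m.
Total head at MW-8: h = z + ψ = 106.17 + 80.23 = 186.40 m.
Total head at MW-9: h = 203.02 − 18.56 = 184.46 m.
Head difference: h(MW-8) − h(MW-9) = 186.40 − 184.46 = 1.94 m.
Hydraulic gradient: i = |Δh| / L = 1.94 / 182.9 = 0.0106.

i ≈ 0.0106 m/m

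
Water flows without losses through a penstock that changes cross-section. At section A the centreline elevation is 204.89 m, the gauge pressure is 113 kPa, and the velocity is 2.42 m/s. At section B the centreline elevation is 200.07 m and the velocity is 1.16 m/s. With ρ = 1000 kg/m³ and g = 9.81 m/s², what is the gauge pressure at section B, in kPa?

Pressure head at A: ψ₁ = P₁/(ρg) = 113×1000 / (1000 × 9.81) = 11.52 m.
Velocity heads: v₁²/2g = 2.42²/19.62 = 0.298 m; v₂²/2g = 1.16²/19.62 = 0.069 m.
Total head H = z₁ + ψ₁ + v₁²/2g = 204.89 + 11.52 + 0.298 = 216.71 m.
ψ₂ = H − z₂ − v₂²/2g = 216.71 − 200.07 − 0.069 = 16.57 m.
P₂ = ρgψ₂ = 1000 × 9.81 × 16.57 ≈ 163 kPa.

P₂ ≈ 163 kPa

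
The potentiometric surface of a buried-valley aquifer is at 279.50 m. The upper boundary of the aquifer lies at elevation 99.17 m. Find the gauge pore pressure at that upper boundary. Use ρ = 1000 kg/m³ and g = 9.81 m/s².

P ≈ 1770 kPa

Pressure head at the aquifer top: ψ = h − z = 279.50 − 99.17 = 180.33 m.
P = ρgψ = 1000 × 9.81 × 180.33 = 1769037 Pa ≈ 1770 kPa.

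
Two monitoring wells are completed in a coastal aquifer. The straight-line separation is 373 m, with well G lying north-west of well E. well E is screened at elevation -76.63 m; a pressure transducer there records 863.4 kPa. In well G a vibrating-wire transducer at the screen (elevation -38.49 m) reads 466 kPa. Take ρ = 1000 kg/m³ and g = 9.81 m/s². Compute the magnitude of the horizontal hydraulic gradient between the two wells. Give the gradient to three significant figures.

Pressure head at well E: ψ = P/(ρg) = 863.4×1000 / (1000 × 9.81) = 88.01 m.
Total head at well E: h = z + ψ = -76.63 + 88.01 = 11.38 m.
Pressure head at well G: ψ = P/(ρg) = 466×1000 / (1000 × 9.81) = 47.50 m.
Total head at well G: h = z + ψ = -38.49 + 47.50 = 9.01 m.
Head difference: h(well E) − h(well G) = 11.38 − 9.01 = 2.37 m.
Hydraulic gradient: i = |Δh| / L = 2.37 / 373 = 0.00635.

i ≈ 0.00635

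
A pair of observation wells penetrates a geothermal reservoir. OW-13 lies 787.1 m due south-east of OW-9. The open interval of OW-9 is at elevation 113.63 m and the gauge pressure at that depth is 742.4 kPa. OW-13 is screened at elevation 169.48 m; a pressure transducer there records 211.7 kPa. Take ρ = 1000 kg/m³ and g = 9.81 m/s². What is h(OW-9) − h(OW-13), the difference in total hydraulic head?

Δh ≈ -1.75 m

Pressure head at OW-9: ψ = P/(ρg) = 742.4×1000 / (1000 × 9.81) = 75.68 m.
Total head at OW-9: h = z + ψ = 113.63 + 75.68 = 189.31 m.
Pressure head at OW-13: ψ = P/(ρg) = 211.7×1000 / (1000 × 9.81) = 21.58 m.
Total head at OW-13: h = z + ψ = 169.48 + 21.58 = 191.06 m.
Head difference: h(OW-9) − h(OW-13) = 189.31 − 191.06 = -1.75 m.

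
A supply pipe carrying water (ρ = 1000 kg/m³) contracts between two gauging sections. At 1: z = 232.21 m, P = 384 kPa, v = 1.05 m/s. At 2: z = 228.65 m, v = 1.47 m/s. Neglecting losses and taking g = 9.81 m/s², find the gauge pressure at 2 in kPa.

Pressure head at 1: ψ₁ = P₁/(ρg) = 384×1000 / (1000 × 9.81) = 39.14 m.
Velocity heads: v₁²/2g = 1.05²/19.62 = 0.056 m; v₂²/2g = 1.47²/19.62 = 0.110 m.
Total head H = z₁ + ψ₁ + v₁²/2g = 232.21 + 39.14 + 0.056 = 271.41 m.
ψ₂ = H − z₂ − v₂²/2g = 271.41 − 228.65 − 0.110 = 42.65 m.
P₂ = ρgψ₂ = 1000 × 9.81 × 42.65 ≈ 418 kPa.

P₂ ≈ 418 kPa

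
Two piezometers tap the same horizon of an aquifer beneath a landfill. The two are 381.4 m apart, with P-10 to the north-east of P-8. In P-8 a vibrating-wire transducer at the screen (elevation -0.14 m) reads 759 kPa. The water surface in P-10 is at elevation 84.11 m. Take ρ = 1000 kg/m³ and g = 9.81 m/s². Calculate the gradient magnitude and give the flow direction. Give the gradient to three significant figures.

Pressure head at P-8: ψ = P/(ρg) = 759×1000 / (1000 × 9.81) = 77.37 m.
Total head at P-8: h = z + ψ = -0.14 + 77.37 = 77.23 m.
Total head at P-10: h = 84.11 m (water level in the piezometer is the total head).
Head difference: h(P-8) − h(P-10) = 77.23 − 84.11 = -6.88 m.
Hydraulic gradient: i = |Δh| / L = 6.88 / 381.4 = 0.0180.
Flow is from higher to lower head: from P-10 toward P-8, i.e. toward the south-west.

i ≈ 0.0180; groundwater flows toward the south-west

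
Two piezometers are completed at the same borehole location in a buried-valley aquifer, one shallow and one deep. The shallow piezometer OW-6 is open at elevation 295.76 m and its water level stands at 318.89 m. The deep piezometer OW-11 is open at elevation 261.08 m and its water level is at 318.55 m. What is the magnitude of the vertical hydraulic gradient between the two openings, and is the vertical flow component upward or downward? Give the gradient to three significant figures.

|i_v| ≈ 0.00980; vertical flow is downward

Total head at OW-6: h = 318.89 m (water level in the standpipe).
Total head at OW-11: h = 318.55 m.
Δh = h(OW-6) − h(OW-11) = 318.89 − 318.55 = 0.34 m.
Vertical separation Δz = 295.76 − 261.08 = 34.68 m.
|i_v| = |Δh| / Δz = 0.34 / 34.68 = 0.00980.
Head is higher in the shallow piezometer, so vertical flow is downward (recharge condition).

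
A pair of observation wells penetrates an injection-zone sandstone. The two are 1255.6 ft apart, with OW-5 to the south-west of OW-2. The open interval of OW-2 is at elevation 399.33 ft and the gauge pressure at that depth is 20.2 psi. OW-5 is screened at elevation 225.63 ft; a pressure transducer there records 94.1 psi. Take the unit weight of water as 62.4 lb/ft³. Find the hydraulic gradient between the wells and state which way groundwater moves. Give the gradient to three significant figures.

i ≈ 0.00252; groundwater flows toward the south-west

Pressure head at OW-2: ψ = 144·P/γ = 144 × 20.2 / 62.4 = 46.62 ft.
Total head at OW-2: h = z + ψ = 399.33 + 46.62 = 445.95 ft.
Pressure head at OW-5: ψ = 144·P/γ = 144 × 94.1 / 62.4 = 217.15 ft.
Total head at OW-5: h = z + ψ = 225.63 + 217.15 = 442.78 ft.
Head difference: h(OW-2) − h(OW-5) = 445.95 − 442.78 = 3.17 ft.
Hydraulic gradient: i = |Δh| / L = 3.17 / 1255.6 = 0.00252.
Flow is from higher to lower head: from OW-2 toward OW-5, i.e. toward the south-west.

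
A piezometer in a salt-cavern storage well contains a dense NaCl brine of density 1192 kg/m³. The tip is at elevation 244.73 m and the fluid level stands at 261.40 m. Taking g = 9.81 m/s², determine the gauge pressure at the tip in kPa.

Pressure head ψ = h − z = 261.40 − 244.73 = 16.67 m.
P = ρgψ = 1192 × 9.81 × 16.67 = 194931 Pa ≈ 195 kPa.

P ≈ 195 kPa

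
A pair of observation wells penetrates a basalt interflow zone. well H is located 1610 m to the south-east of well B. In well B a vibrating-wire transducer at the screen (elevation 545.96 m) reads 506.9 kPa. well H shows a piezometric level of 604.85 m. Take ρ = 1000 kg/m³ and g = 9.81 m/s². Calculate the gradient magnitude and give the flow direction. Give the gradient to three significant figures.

Pressure head at well B: ψ = P/(ρg) = 506.9×1000 / (1000 × 9.81) = 51.67 m.
Total head at well B: h = z + ψ = 545.96 + 51.67 = 597.63 m.
Total head at well H: h = 604.85 m (water level in the piezometer is the total head).
Head difference: h(well B) − h(well H) = 597.63 − 604.85 = -7.22 m.
Hydraulic gradient: i = |Δh| / L = 7.22 / 1610 = 0.00448.
Flow is from higher to lower head: from well H toward well B, i.e. toward the north-west.

i ≈ 0.00448; groundwater flows toward the north-west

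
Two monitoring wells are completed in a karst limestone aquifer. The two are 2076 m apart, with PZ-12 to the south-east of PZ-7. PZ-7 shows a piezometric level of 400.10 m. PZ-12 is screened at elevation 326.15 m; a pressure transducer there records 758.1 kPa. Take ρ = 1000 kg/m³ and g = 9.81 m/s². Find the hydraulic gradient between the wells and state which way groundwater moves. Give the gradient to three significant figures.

Total head at PZ-7: h = 400.10 m (water level in the piezometer is the total head).
Pressure head at PZ-12: ψ = P/(ρg) = 758.1×1000 / (1000 × 9.81) = 77.28 m.
Total head at PZ-12: h = z + ψ = 326.15 + 77.28 = 403.43 m.
Head difference: h(PZ-7) − h(PZ-12) = 400.10 − 403.43 = -3.33 m.
Hydraulic gradient: i = |Δh| / L = 3.33 / 2076 = 0.00160.
Flow is from higher to lower head: from PZ-12 toward PZ-7, i.e. toward the north-west.

i ≈ 0.00160; groundwater flows toward the north-west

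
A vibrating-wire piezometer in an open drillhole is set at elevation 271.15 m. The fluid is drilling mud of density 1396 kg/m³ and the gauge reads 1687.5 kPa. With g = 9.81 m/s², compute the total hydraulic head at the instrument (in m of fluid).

ψ = P/(ρg) = 1687.5×1000 / (1396 × 9.81) = 123.22 m.
h = z + ψ = 271.15 + 123.22 = 394.37 m.

h ≈ 394.37 m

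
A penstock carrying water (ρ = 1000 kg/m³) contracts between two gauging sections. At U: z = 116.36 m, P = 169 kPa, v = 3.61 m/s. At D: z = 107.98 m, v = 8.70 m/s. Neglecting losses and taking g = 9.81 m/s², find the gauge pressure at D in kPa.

Pressure head at U: ψ₁ = P₁/(ρg) = 169×1000 / (1000 × 9.81) = 17.23 m.
Velocity heads: v₁²/2g = 3.61²/19.62 = 0.664 m; v₂²/2g = 8.70²/19.62 = 3.858 m.
Total head H = z₁ + ψ₁ + v₁²/2g = 116.36 + 17.23 + 0.664 = 134.25 m.
ψ₂ = H − z₂ − v₂²/2g = 134.25 − 107.98 − 3.858 = 22.41 m.
P₂ = ρgψ₂ = 1000 × 9.81 × 22.41 ≈ 220 kPa.

P₂ ≈ 220 kPa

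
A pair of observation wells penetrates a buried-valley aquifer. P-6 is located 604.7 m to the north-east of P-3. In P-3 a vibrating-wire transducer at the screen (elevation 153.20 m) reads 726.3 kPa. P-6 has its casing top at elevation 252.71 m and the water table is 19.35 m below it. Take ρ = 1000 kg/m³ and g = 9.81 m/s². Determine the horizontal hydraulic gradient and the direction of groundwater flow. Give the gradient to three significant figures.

Pressure head at P-3: ψ = P/(ρg) = 726.3×1000 / (1000 × 9.81) = 74.04 m.
Total head at P-3: h = z + ψ = 153.20 + 74.04 = 227.24 m.
Total head at P-6: h = 252.71 − 19.35 = 233.36 m.
Head difference: h(P-3) − h(P-6) = 227.24 − 233.36 = -6.12 m.
Hydraulic gradient: i = |Δh| / L = 6.12 / 604.7 = 0.0101.
Flow is from higher to lower head: from P-6 toward P-3, i.e. toward the south-west.

i ≈ 0.0101; groundwater flows toward the south-west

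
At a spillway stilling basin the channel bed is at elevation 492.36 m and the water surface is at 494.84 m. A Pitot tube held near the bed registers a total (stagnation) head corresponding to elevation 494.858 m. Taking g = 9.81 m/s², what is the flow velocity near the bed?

v ≈ 0.594 m/s

Near the bed, under hydrostatic conditions, the piezometric head (z + ψ) equals the free-surface elevation, 494.84 m.
Velocity head = total − piezometric = 494.858 − 494.84 = 0.018 m.
v = √(2g·h_v) = √(2 × 9.81 × 0.018) = 0.594 m/s.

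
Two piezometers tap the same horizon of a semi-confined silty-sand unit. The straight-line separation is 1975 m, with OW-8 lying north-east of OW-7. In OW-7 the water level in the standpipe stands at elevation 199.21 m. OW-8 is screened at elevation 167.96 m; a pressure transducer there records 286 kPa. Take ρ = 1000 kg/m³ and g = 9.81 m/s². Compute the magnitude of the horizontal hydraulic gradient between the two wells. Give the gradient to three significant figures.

i ≈ 0.00106

Total head at OW-7: h = 199.21 m (water level in the piezometer is the total head).
Pressure head at OW-8: ψ = P/(ρg) = 286×1000 / (1000 × 9.81) = 29.15 m.
Total head at OW-8: h = z + ψ = 167.96 + 29.15 = 197.11 m.
Head difference: h(OW-7) − h(OW-8) = 199.21 − 197.11 = 2.10 m.
Hydraulic gradient: i = |Δh| / L = 2.10 / 1975 = 0.00106.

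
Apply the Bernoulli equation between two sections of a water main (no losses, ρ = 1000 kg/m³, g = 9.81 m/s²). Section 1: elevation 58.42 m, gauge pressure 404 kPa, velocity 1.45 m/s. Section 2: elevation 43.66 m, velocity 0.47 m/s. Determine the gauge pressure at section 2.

P₂ ≈ 550 kPa

Pressure head at 1: ψ₁ = P₁/(ρg) = 404×1000 / (1000 × 9.81) = 41.18 m.
Velocity heads: v₁²/2g = 1.45²/19.62 = 0.107 m; v₂²/2g = 0.47²/19.62 = 0.011 m.
Total head H = z₁ + ψ₁ + v₁²/2g = 58.42 + 41.18 + 0.107 = 99.71 m.
ψ₂ = H − z₂ − v₂²/2g = 99.71 − 43.66 − 0.011 = 56.04 m.
P₂ = ρgψ₂ = 1000 × 9.81 × 56.04 ≈ 550 kPa.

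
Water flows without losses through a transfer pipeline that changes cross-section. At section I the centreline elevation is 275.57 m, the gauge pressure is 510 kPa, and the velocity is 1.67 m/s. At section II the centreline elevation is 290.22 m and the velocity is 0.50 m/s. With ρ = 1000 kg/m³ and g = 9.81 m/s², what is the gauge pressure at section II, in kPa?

P₂ ≈ 368 kPa

Pressure head at I: ψ₁ = P₁/(ρg) = 510×1000 / (1000 × 9.81) = 51.99 m.
Velocity heads: v₁²/2g = 1.67²/19.62 = 0.142 m; v₂²/2g = 0.50²/19.62 = 0.013 m.
Total head H = z₁ + ψ₁ + v₁²/2g = 275.57 + 51.99 + 0.142 = 327.70 m.
ψ₂ = H − z₂ − v₂²/2g = 327.70 − 290.22 − 0.013 = 37.47 m.
P₂ = ρgψ₂ = 1000 × 9.81 × 37.47 ≈ 368 kPa.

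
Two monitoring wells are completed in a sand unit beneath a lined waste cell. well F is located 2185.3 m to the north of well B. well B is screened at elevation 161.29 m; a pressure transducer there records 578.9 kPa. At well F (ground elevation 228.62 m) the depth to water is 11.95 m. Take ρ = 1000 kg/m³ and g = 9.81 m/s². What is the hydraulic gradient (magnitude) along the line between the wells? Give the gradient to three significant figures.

Pressure head at well B: ψ = P/(ρg) = 578.9×1000 / (1000 × 9.81) = 59.01 m.
Total head at well B: h = z + ψ = 161.29 + 59.01 = 220.30 m.
Total head at well F: h = 228.62 − 11.95 = 216.67 m.
Head difference: h(well B) − h(well F) = 220.30 − 216.67 = 3.63 m.
Hydraulic gradient: i = |Δh| / L = 3.63 / 2185.3 = 0.00166.

i ≈ 0.00166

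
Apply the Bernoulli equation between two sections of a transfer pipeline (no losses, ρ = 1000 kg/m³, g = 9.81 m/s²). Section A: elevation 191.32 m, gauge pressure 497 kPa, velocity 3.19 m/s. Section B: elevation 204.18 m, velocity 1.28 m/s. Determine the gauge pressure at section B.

P₂ ≈ 375 kPa

Pressure head at A: ψ₁ = P₁/(ρg) = 497×1000 / (1000 × 9.81) = 50.66 m.
Velocity heads: v₁²/2g = 3.19²/19.62 = 0.519 m; v₂²/2g = 1.28²/19.62 = 0.084 m.
Total head H = z₁ + ψ₁ + v₁²/2g = 191.32 + 50.66 + 0.519 = 242.50 m.
ψ₂ = H − z₂ − v₂²/2g = 242.50 − 204.18 − 0.084 = 38.24 m.
P₂ = ρgψ₂ = 1000 × 9.81 × 38.24 ≈ 375 kPa.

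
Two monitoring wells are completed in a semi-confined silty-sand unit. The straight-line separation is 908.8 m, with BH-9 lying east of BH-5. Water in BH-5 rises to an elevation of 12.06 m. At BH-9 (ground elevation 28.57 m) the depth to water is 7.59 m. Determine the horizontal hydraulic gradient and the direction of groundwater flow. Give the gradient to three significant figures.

i ≈ 0.00982; groundwater flows toward the west

Total head at BH-5: h = 12.06 m (water level in the piezometer is the total head).
Total head at BH-9: h = 28.57 − 7.59 = 20.98 m.
Head difference: h(BH-5) − h(BH-9) = 12.06 − 20.98 = -8.92 m.
Hydraulic gradient: i = |Δh| / L = 8.92 / 908.8 = 0.00982.
Flow is from higher to lower head: from BH-9 toward BH-5, i.e. toward the west.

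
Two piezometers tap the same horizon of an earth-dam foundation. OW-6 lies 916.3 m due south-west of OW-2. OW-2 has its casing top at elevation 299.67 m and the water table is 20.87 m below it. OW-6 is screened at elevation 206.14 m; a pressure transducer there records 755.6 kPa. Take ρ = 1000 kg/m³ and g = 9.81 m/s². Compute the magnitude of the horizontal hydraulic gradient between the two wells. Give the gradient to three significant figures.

Total head at OW-2: h = 299.67 − 20.87 = 278.80 m.
Pressure head at OW-6: ψ = P/(ρg) = 755.6×1000 / (1000 × 9.81) = 77.02 m.
Total head at OW-6: h = z + ψ = 206.14 + 77.02 = 283.16 m.
Head difference: h(OW-2) − h(OW-6) = 278.80 − 283.16 = -4.36 m.
Hydraulic gradient: i = |Δh| / L = 4.36 / 916.3 = 0.00476.

i ≈ 0.00476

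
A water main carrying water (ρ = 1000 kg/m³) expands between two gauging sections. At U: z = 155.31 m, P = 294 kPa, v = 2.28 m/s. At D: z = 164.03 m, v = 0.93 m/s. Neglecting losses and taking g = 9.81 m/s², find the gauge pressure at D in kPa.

Pressure head at U: ψ₁ = P₁/(ρg) = 294×1000 / (1000 × 9.81) = 29.97 m.
Velocity heads: v₁²/2g = 2.28²/19.62 = 0.265 m; v₂²/2g = 0.93²/19.62 = 0.044 m.
Total head H = z₁ + ψ₁ + v₁²/2g = 155.31 + 29.97 + 0.265 = 185.54 m.
ψ₂ = H − z₂ − v₂²/2g = 185.54 − 164.03 − 0.044 = 21.47 m.
P₂ = ρgψ₂ = 1000 × 9.81 × 21.47 ≈ 211 kPa.

P₂ ≈ 211 kPa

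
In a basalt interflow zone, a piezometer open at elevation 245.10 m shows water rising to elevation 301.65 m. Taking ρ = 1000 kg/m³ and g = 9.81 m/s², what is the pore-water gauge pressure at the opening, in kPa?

Pressure head ψ = h − z = 301.65 − 245.10 = 56.55 m.
P = ρgψ = 1000 × 9.81 × 56.55 = 554756 Pa ≈ 555 kPa.

P ≈ 555 kPa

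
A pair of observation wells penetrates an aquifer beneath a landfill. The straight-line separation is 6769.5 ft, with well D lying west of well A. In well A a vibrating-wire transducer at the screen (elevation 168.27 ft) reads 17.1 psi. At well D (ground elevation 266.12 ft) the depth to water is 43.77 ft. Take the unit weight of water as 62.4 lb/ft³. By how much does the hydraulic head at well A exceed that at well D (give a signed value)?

Δh ≈ -14.62 ft

Pressure head at well A: ψ = 144·P/γ = 144 × 17.1 / 62.4 = 39.46 ft.
Total head at well A: h = z + ψ = 168.27 + 39.46 = 207.73 ft.
Total head at well D: h = 266.12 − 43.77 = 222.35 ft.
Head difference: h(well A) − h(well D) = 207.73 − 222.35 = -14.62 ft.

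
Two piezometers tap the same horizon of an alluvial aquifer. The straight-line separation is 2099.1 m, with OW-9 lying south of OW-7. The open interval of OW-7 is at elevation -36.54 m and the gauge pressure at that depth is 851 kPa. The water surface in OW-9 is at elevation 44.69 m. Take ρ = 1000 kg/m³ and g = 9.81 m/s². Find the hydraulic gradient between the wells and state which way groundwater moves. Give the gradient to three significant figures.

Pressure head at OW-7: ψ = P/(ρg) = 851×1000 / (1000 × 9.81) = 86.75 m.
Total head at OW-7: h = z + ψ = -36.54 + 86.75 = 50.21 m.
Total head at OW-9: h = 44.69 m (water level in the piezometer is the total head).
Head difference: h(OW-7) − h(OW-9) = 50.21 − 44.69 = 5.52 m.
Hydraulic gradient: i = |Δh| / L = 5.52 / 2099.1 = 0.00263.
Flow is from higher to lower head: from OW-7 toward OW-9, i.e. toward the south.

i ≈ 0.00263; groundwater flows toward the south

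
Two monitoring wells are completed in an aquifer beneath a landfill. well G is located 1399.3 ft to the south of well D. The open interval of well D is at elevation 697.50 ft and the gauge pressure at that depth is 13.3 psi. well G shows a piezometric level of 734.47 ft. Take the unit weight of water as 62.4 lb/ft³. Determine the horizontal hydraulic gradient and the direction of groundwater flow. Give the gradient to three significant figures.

i ≈ 0.00449; groundwater flows toward the north

Pressure head at well D: ψ = 144·P/γ = 144 × 13.3 / 62.4 = 30.69 ft.
Total head at well D: h = z + ψ = 697.50 + 30.69 = 728.19 ft.
Total head at well G: h = 734.47 ft (water level in the piezometer is the total head).
Head difference: h(well D) − h(well G) = 728.19 − 734.47 = -6.28 ft.
Hydraulic gradient: i = |Δh| / L = 6.28 / 1399.3 = 0.00449.
Flow is from higher to lower head: from well G toward well D, i.e. toward the north.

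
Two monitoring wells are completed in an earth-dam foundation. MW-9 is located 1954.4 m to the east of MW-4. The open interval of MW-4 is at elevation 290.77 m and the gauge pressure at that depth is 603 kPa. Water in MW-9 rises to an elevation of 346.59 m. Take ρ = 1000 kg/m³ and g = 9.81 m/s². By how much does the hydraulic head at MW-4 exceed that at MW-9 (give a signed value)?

Δh ≈ 5.65 m

Pressure head at MW-4: ψ = P/(ρg) = 603×1000 / (1000 × 9.81) = 61.47 m.
Total head at MW-4: h = z + ψ = 290.77 + 61.47 = 352.24 m.
Total head at MW-9: h = 346.59 m (water level in the piezometer is the total head).
Head difference: h(MW-4) − h(MW-9) = 352.24 − 346.59 = 5.65 m.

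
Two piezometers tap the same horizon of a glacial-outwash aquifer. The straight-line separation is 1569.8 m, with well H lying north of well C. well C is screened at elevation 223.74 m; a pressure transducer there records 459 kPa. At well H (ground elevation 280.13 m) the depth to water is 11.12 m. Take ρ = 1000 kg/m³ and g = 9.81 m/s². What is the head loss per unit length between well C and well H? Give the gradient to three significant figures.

i ≈ 0.000968 m/m

Pressure head at well C: ψ = P/(ρg) = 459×1000 / (1000 × 9.81) = 46.79 m.
Total head at well C: h = z + ψ = 223.74 + 46.79 = 270.53 m.
Total head at well H: h = 280.13 − 11.12 = 269.01 m.
Head difference: h(well C) − h(well H) = 270.53 − 269.01 = 1.52 m.
Hydraulic gradient: i = |Δh| / L = 1.52 / 1569.8 = 0.000968.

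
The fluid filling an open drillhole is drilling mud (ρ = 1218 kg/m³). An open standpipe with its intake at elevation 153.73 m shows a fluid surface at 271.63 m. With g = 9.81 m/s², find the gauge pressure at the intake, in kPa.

P ≈ 1410 kPa

Pressure head ψ = h − z = 271.63 − 153.73 = 117.90 m.
P = ρgψ = 1218 × 9.81 × 117.90 = 1408738 Pa ≈ 1410 kPa.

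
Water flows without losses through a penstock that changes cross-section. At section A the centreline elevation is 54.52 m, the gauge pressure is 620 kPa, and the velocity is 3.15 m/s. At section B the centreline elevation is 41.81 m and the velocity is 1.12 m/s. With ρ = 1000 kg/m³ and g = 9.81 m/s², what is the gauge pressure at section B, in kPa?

P₂ ≈ 749 kPa

Pressure head at A: ψ₁ = P₁/(ρg) = 620×1000 / (1000 × 9.81) = 63.20 m.
Velocity heads: v₁²/2g = 3.15²/19.62 = 0.506 m; v₂²/2g = 1.12²/19.62 = 0.064 m.
Total head H = z₁ + ψ₁ + v₁²/2g = 54.52 + 63.20 + 0.506 = 118.23 m.
ψ₂ = H − z₂ − v₂²/2g = 118.23 − 41.81 − 0.064 = 76.36 m.
P₂ = ρgψ₂ = 1000 × 9.81 × 76.36 ≈ 749 kPa.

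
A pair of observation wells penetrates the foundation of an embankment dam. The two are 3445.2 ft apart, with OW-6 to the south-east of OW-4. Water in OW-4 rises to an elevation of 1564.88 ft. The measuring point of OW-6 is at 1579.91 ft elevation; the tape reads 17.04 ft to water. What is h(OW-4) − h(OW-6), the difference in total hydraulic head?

Δh ≈ 2.01 ft

Total head at OW-4: h = 1564.88 ft (water level in the piezometer is the total head).
Total head at OW-6: h = 1579.91 − 17.04 = 1562.87 ft.
Head difference: h(OW-4) − h(OW-6) = 1564.88 − 1562.87 = 2.01 ft.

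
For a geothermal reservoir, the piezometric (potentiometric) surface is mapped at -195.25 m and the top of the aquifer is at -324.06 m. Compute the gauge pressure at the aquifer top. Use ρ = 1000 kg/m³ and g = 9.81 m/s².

Pressure head at the aquifer top: ψ = h − z = -195.25 − (-324.06) = 128.81 m.
P = ρgψ = 1000 × 9.81 × 128.81 = 1263626 Pa ≈ 1260 kPa.

P ≈ 1260 kPa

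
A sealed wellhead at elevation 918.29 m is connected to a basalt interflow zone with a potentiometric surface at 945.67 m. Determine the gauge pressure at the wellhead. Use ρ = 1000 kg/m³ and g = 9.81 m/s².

P ≈ 269 kPa

Head above the cap: Δh = 945.67 − 918.29 = 27.38 m.
P = ρgΔh = 1000 × 9.81 × 27.38 = 268598 Pa ≈ 269 kPa.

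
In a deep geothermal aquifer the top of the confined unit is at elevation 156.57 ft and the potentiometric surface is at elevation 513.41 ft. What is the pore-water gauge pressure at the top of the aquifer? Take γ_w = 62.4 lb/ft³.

Pressure head at the aquifer top: ψ = h − z = 513.41 − 156.57 = 356.84 ft.
P = γψ/144 = 62.4 × 356.84 / 144 = 155 psi.

P ≈ 155 psi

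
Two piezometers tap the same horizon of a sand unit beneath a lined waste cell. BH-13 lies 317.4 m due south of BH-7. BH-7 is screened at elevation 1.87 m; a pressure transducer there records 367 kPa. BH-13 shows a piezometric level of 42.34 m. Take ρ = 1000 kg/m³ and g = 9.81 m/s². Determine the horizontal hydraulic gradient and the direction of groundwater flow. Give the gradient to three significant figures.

i ≈ 0.00964; groundwater flows toward the north

Pressure head at BH-7: ψ = P/(ρg) = 367×1000 / (1000 × 9.81) = 37.41 m.
Total head at BH-7: h = z + ψ = 1.87 + 37.41 = 39.28 m.
Total head at BH-13: h = 42.34 m (water level in the piezometer is the total head).
Head difference: h(BH-7) − h(BH-13) = 39.28 − 42.34 = -3.06 m.
Hydraulic gradient: i = |Δh| / L = 3.06 / 317.4 = 0.00964.
Flow is from higher to lower head: from BH-13 toward BH-7, i.e. toward the north.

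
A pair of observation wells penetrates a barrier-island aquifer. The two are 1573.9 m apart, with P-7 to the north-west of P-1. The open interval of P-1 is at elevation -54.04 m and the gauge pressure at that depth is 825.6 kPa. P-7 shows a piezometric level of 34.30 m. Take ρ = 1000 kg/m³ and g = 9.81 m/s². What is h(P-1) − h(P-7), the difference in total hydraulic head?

Δh ≈ -4.18 m

Pressure head at P-1: ψ = P/(ρg) = 825.6×1000 / (1000 × 9.81) = 84.16 m.
Total head at P-1: h = z + ψ = -54.04 + 84.16 = 30.12 m.
Total head at P-7: h = 34.30 m (water level in the piezometer is the total head).
Head difference: h(P-1) − h(P-7) = 30.12 − 34.30 = -4.18 m.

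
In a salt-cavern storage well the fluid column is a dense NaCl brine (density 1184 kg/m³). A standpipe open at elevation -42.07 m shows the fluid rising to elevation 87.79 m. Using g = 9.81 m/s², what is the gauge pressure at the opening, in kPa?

P ≈ 1510 kPa

Pressure head ψ = h − z = 87.79 − (-42.07) = 129.86 m.
P = ρgψ = 1184 × 9.81 × 129.86 = 1508329 Pa ≈ 1510 kPa.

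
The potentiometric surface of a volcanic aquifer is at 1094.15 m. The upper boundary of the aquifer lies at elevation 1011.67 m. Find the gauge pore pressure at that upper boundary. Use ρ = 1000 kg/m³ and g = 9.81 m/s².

P ≈ 809 kPa

Pressure head at the aquifer top: ψ = h − z = 1094.15 − 1011.67 = 82.48 m.
P = ρgψ = 1000 × 9.81 × 82.48 = 809129 Pa ≈ 809 kPa.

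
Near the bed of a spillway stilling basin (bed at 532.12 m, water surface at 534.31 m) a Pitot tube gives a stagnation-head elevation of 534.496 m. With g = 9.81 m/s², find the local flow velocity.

Near the bed, under hydrostatic conditions, the piezometric head (z + ψ) equals the free-surface elevation, 534.31 m.
Velocity head = total − piezometric = 534.496 − 534.31 = 0.186 m.
v = √(2g·h_v) = √(2 × 9.81 × 0.186) = 1.91 m/s.

v ≈ 1.91 m/s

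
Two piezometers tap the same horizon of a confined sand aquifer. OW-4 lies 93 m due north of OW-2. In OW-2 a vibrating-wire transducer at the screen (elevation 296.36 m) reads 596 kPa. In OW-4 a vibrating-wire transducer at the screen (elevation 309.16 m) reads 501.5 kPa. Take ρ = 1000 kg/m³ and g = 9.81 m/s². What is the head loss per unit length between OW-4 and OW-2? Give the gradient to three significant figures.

Pressure head at OW-2: ψ = P/(ρg) = 596×1000 / (1000 × 9.81) = 60.75 m.
Total head at OW-2: h = z + ψ = 296.36 + 60.75 = 357.11 m.
Pressure head at OW-4: ψ = P/(ρg) = 501.5×1000 / (1000 × 9.81) = 51.12 m.
Total head at OW-4: h = z + ψ = 309.16 + 51.12 = 360.28 m.
Head difference: h(OW-2) − h(OW-4) = 357.11 − 360.28 = -3.17 m.
Hydraulic gradient: i = |Δh| / L = 3.17 / 93 = 0.0341.

i ≈ 0.0341 m/m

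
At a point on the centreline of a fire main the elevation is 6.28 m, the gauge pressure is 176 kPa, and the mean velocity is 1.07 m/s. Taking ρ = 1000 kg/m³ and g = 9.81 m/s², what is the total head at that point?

h ≈ 24.28 m

Pressure head ψ = P/(ρg) = 176×1000 / (1000 × 9.81) = 17.94 m.
Velocity head = v²/(2g) = 1.07² / (2 × 9.81) = 0.058 m.
h = z + ψ + v²/(2g) = 6.28 + 17.94 + 0.058 = 24.28 m.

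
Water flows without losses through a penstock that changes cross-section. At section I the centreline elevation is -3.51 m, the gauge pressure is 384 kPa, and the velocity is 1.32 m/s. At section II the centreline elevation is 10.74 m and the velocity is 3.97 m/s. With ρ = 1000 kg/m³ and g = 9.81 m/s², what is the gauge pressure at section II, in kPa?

Pressure head at I: ψ₁ = P₁/(ρg) = 384×1000 / (1000 × 9.81) = 39.14 m.
Velocity heads: v₁²/2g = 1.32²/19.62 = 0.089 m; v₂²/2g = 3.97²/19.62 = 0.803 m.
Total head H = z₁ + ψ₁ + v₁²/2g = -3.51 + 39.14 + 0.089 = 35.72 m.
ψ₂ = H − z₂ − v₂²/2g = 35.72 − 10.74 − 0.803 = 24.18 m.
P₂ = ρgψ₂ = 1000 × 9.81 × 24.18 ≈ 237 kPa.

P₂ ≈ 237 kPa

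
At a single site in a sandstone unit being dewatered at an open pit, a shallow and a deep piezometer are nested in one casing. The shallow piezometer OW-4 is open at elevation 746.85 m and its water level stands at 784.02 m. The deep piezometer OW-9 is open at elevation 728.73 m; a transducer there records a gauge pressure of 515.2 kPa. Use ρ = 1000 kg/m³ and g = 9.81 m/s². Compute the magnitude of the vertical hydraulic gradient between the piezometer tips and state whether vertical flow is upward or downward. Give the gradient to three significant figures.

|i_v| ≈ 0.153; vertical flow is downward

Total head at OW-4: h = 784.02 m (water level in the standpipe).
Pressure head at OW-9: ψ = P/(ρg) = 515.2×1000 / (1000 × 9.81) = 52.52 m.
Total head at OW-9: h = z + ψ = 728.73 + 52.52 = 781.25 m.
Δh = h(OW-4) − h(OW-9) = 784.02 − 781.25 = 2.77 m.
Vertical separation Δz = 746.85 − 728.73 = 18.12 m.
|i_v| = |Δh| / Δz = 2.77 / 18.12 = 0.153.
Head is higher in the shallow piezometer, so vertical flow is downward (recharge condition).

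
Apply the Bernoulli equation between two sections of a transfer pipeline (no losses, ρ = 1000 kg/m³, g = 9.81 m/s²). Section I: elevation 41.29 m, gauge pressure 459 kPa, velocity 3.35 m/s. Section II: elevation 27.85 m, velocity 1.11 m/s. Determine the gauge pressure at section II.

P₂ ≈ 596 kPa

Pressure head at I: ψ₁ = P₁/(ρg) = 459×1000 / (1000 × 9.81) = 46.79 m.
Velocity heads: v₁²/2g = 3.35²/19.62 = 0.572 m; v₂²/2g = 1.11²/19.62 = 0.063 m.
Total head H = z₁ + ψ₁ + v₁²/2g = 41.29 + 46.79 + 0.572 = 88.65 m.
ψ₂ = H − z₂ − v₂²/2g = 88.65 − 27.85 − 0.063 = 60.74 m.
P₂ = ρgψ₂ = 1000 × 9.81 × 60.74 ≈ 596 kPa.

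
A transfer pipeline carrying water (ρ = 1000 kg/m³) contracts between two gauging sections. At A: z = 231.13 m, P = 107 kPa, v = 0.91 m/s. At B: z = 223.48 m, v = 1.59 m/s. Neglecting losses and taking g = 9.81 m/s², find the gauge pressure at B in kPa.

P₂ ≈ 181 kPa

Pressure head at A: ψ₁ = P₁/(ρg) = 107×1000 / (1000 × 9.81) = 10.91 m.
Velocity heads: v₁²/2g = 0.91²/19.62 = 0.042 m; v₂²/2g = 1.59²/19.62 = 0.129 m.
Total head H = z₁ + ψ₁ + v₁²/2g = 231.13 + 10.91 + 0.042 = 242.08 m.
ψ₂ = H − z₂ − v₂²/2g = 242.08 − 223.48 − 0.129 = 18.47 m.
P₂ = ρgψ₂ = 1000 × 9.81 × 18.47 ≈ 181 kPa.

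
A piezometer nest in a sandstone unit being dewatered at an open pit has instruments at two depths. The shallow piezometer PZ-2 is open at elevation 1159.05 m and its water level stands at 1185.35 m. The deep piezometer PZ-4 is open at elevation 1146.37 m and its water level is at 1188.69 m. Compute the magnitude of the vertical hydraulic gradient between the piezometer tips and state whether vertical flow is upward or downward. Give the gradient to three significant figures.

Total head at PZ-2: h = 1185.35 m (water level in the standpipe).
Total head at PZ-4: h = 1188.69 m.
Δh = h(PZ-2) − h(PZ-4) = 1185.35 − 1188.69 = -3.34 m.
Vertical separation Δz = 1159.05 − 1146.37 = 12.68 m.
|i_v| = |Δh| / Δz = 3.34 / 12.68 = 0.263.
Head is higher in the deep piezometer, so vertical flow is upward (discharge condition).

|i_v| ≈ 0.263; vertical flow is upward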